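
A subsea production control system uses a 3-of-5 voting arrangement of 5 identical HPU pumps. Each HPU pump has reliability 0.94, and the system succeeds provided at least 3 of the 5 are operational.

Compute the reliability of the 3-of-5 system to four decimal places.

0.9980

R = Σ_{i=3}^{5} C(5,i) p^i (1−p)^{5−i} with p = 0.94
C(5,3)·0.94^3·0.06^2 = 0.029901
C(5,4)·0.94^4·0.06^1 = 0.234225
C(5,5)·0.94^5·0.06^0 = 0.733904
Sum = 0.9980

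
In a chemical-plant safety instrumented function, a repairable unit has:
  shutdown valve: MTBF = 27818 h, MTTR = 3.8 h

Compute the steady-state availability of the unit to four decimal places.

0.9999

A(shutdown valve) = MTBF/(MTBF+MTTR) = 27818/(27818+3.8) = 0.9999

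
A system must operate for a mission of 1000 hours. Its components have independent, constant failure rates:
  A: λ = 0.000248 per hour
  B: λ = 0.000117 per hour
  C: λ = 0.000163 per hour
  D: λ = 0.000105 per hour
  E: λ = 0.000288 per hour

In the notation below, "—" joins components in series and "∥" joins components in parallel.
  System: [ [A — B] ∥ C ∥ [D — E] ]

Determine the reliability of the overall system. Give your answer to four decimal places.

R(A) = exp(−0.000248 × 1000) = 0.780360
R(B) = exp(−0.000117 × 1000) = 0.889585
R(C) = exp(−0.000163 × 1000) = 0.849591
R(D) = exp(−0.000105 × 1000) = 0.900325
R(E) = exp(−0.000288 × 1000) = 0.749762
Series (A and B): 0.780360 × 0.889585 = 0.694197
Series (D and E): 0.900325 × 0.749762 = 0.675029
Parallel ([0.694197], C, and [0.675029]): 1 − (1 − 0.694197)(1 − 0.849591)(1 − 0.675029) = 0.9851

0.9851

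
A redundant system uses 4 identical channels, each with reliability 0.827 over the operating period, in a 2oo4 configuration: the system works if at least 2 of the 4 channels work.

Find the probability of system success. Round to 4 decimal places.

R = Σ_{i=2}^{4} C(4,i) p^i (1−p)^{4−i} with p = 0.827
C(4,2)·0.827^2·0.173^2 = 0.122816
C(4,3)·0.827^3·0.173^1 = 0.391402
C(4,4)·0.827^4·0.173^0 = 0.467759
Sum = 0.9820

0.9820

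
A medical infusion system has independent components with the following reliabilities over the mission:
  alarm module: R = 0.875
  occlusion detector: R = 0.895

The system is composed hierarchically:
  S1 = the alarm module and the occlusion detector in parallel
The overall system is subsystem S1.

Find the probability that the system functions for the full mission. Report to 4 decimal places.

Parallel (alarm module and occlusion detector): 1 − (1 − 0.875000)(1 − 0.895000) = 0.9869

0.9869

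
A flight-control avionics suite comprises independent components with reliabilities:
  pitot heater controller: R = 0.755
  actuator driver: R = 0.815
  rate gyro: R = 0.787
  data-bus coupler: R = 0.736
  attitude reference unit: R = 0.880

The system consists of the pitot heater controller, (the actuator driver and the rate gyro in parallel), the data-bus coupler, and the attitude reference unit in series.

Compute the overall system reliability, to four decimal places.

0.4697

Parallel (actuator driver and rate gyro): 1 − (1 − 0.815000)(1 − 0.787000) = 0.960595
Series (pitot heater controller, [0.960595], data-bus coupler, and attitude reference unit): 0.755000 × 0.960595 × 0.736000 × 0.880000 = 0.4697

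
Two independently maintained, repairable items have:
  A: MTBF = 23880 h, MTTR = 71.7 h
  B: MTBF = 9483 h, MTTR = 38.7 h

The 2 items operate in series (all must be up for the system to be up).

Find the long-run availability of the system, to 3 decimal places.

A(A) = MTBF/(MTBF+MTTR) = 23880/(23880+71.7) = 0.997006
A(B) = MTBF/(MTBF+MTTR) = 9483/(9483+38.7) = 0.995936
Series availability: 0.997006 × 0.995936 = 0.993

0.993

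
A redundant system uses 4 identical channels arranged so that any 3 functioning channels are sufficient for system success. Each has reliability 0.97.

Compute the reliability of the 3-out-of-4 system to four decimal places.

0.9948

R = Σ_{i=3}^{4} C(4,i) p^i (1−p)^{4−i} with p = 0.97
C(4,3)·0.97^3·0.03^1 = 0.109521
C(4,4)·0.97^4·0.03^0 = 0.885293
Sum = 0.9948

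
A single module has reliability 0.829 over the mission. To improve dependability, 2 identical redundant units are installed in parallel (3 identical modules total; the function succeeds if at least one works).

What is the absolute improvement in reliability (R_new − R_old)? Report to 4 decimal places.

0.1660

R_before = 0.829
R_after = 1 − (1 − 0.829)^3 = 0.9950
ΔR = 0.9950 − 0.829 = 0.1660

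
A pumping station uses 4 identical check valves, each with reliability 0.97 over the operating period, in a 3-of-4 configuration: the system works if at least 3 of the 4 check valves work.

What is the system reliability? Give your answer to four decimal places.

R = Σ_{i=3}^{4} C(4,i) p^i (1−p)^{4−i} with p = 0.97
C(4,3)·0.97^3·0.03^1 = 0.109521
C(4,4)·0.97^4·0.03^0 = 0.885293
Sum = 0.9948

0.9948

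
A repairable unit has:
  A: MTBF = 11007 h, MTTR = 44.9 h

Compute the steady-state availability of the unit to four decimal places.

A(A) = MTBF/(MTBF+MTTR) = 11007/(11007+44.9) = 0.9959

0.9959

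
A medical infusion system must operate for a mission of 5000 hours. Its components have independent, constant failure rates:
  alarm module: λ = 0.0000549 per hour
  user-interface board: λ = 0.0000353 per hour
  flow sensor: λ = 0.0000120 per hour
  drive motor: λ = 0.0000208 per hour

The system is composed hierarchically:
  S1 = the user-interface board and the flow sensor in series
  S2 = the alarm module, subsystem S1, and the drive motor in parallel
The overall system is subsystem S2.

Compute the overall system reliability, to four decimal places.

R(alarm module) = exp(−0.0000549 × 5000) = 0.759952
R(user-interface board) = exp(−0.0000353 × 5000) = 0.838199
R(flow sensor) = exp(−0.0000120 × 5000) = 0.941765
R(drive motor) = exp(−0.0000208 × 5000) = 0.901225
Series (user-interface board and flow sensor): 0.838199 × 0.941765 = 0.789386
Parallel (alarm module, [0.789386], and drive motor): 1 − (1 − 0.759952)(1 − 0.789386)(1 − 0.901225) = 0.9950

0.9950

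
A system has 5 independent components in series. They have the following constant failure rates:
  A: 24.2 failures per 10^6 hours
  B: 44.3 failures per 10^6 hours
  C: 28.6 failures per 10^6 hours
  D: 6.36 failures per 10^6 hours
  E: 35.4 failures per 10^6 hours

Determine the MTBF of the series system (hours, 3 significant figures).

Series of exponential components: λ_sys = Σ λ_i
λ_sys = 0.0000242 + 0.0000443 + 0.0000286 + 0.00000636 + 0.0000354 = 1.3886e-04 /h
MTBF = 1 / λ_sys = 7200 h

7200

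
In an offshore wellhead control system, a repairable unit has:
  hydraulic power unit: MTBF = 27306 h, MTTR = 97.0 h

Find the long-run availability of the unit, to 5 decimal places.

A(hydraulic power unit) = MTBF/(MTBF+MTTR) = 27306/(27306+97.0) = 0.99646

0.99646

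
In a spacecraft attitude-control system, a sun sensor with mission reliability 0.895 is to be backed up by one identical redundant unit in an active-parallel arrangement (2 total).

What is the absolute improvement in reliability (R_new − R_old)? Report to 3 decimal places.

R_before = 0.895
R_after = 1 − (1 − 0.895)^2 = 0.989
ΔR = 0.989 − 0.895 = 0.094

0.094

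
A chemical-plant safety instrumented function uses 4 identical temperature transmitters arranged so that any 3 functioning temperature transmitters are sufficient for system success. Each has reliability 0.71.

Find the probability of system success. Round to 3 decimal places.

0.669

R = Σ_{i=3}^{4} C(4,i) p^i (1−p)^{4−i} with p = 0.71
C(4,3)·0.71^3·0.29^1 = 0.41518
C(4,4)·0.71^4·0.29^0 = 0.25412
Sum = 0.669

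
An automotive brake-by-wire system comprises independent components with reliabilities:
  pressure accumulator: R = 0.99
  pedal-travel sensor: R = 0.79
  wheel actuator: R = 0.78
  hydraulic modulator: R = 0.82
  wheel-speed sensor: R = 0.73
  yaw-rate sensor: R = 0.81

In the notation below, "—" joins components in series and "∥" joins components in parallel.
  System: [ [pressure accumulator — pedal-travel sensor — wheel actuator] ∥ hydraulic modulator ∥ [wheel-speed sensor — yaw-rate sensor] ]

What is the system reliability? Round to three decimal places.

Series (pressure accumulator, pedal-travel sensor, and wheel actuator): 0.99000 × 0.79000 × 0.78000 = 0.61004
Series (wheel-speed sensor and yaw-rate sensor): 0.73000 × 0.81000 = 0.59130
Parallel ([0.61004], hydraulic modulator, and [0.59130]): 1 − (1 − 0.61004)(1 − 0.82000)(1 − 0.59130) = 0.971

0.971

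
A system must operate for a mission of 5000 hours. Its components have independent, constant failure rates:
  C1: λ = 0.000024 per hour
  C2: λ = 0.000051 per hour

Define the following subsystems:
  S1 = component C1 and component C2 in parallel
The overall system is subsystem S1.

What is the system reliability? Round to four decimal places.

0.9745

R(C1) = exp(−0.000024 × 5000) = 0.886920
R(C2) = exp(−0.000051 × 5000) = 0.774916
Parallel (C1 and C2): 1 − (1 − 0.886920)(1 − 0.774916) = 0.9745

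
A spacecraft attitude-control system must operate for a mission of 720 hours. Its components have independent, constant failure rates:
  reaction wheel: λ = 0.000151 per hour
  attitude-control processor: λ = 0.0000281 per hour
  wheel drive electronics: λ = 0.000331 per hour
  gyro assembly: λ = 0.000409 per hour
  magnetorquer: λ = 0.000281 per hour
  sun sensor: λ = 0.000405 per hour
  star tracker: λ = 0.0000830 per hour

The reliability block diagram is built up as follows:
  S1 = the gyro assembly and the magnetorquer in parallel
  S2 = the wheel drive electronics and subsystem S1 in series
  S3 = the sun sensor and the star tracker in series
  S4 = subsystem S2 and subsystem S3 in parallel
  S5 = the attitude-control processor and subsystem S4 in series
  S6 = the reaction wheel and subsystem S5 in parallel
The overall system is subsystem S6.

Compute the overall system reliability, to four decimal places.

R(reaction wheel) = exp(−0.000151 × 720) = 0.896982
R(attitude-control processor) = exp(−0.0000281 × 720) = 0.979971
R(wheel drive electronics) = exp(−0.000331 × 720) = 0.787951
R(gyro assembly) = exp(−0.000409 × 720) = 0.744919
R(magnetorquer) = exp(−0.000281 × 720) = 0.816833
R(sun sensor) = exp(−0.000405 × 720) = 0.747067
R(star tracker) = exp(−0.0000830 × 720) = 0.941991
Parallel (gyro assembly and magnetorquer): 1 − (1 − 0.744919)(1 − 0.816833) = 0.953278
Series (wheel drive electronics and [0.953278]): 0.787951 × 0.953278 = 0.751136
Series (sun sensor and star tracker): 0.747067 × 0.941991 = 0.703730
Parallel ([0.751136] and [0.703730]): 1 − (1 − 0.751136)(1 − 0.703730) = 0.926269
Series (attitude-control processor and [0.926269]): 0.979971 × 0.926269 = 0.907717
Parallel (reaction wheel and [0.907717]): 1 − (1 − 0.896982)(1 − 0.907717) = 0.9905

0.9905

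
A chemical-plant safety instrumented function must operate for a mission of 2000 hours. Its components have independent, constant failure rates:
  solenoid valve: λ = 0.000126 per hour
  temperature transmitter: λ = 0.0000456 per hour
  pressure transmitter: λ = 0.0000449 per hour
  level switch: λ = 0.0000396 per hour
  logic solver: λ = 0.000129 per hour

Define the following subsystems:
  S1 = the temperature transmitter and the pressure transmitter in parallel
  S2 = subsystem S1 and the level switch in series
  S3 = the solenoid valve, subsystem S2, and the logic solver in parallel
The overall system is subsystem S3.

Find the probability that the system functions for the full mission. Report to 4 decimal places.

0.9958

R(solenoid valve) = exp(−0.000126 × 2000) = 0.777245
R(temperature transmitter) = exp(−0.0000456 × 2000) = 0.912835
R(pressure transmitter) = exp(−0.0000449 × 2000) = 0.914114
R(level switch) = exp(−0.0000396 × 2000) = 0.923855
R(logic solver) = exp(−0.000129 × 2000) = 0.772595
Parallel (temperature transmitter and pressure transmitter): 1 − (1 − 0.912835)(1 − 0.914114) = 0.992514
Series ([0.992514] and level switch): 0.992514 × 0.923855 = 0.916939
Parallel (solenoid valve, [0.916939], and logic solver): 1 − (1 − 0.777245)(1 − 0.916939)(1 − 0.772595) = 0.9958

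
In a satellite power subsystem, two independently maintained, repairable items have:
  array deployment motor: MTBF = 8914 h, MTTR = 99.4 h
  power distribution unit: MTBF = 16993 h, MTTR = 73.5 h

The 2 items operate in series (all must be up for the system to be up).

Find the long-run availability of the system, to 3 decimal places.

0.985

A(array deployment motor) = MTBF/(MTBF+MTTR) = 8914/(8914+99.4) = 0.988972
A(power distribution unit) = MTBF/(MTBF+MTTR) = 16993/(16993+73.5) = 0.995693
Series availability: 0.988972 × 0.995693 = 0.985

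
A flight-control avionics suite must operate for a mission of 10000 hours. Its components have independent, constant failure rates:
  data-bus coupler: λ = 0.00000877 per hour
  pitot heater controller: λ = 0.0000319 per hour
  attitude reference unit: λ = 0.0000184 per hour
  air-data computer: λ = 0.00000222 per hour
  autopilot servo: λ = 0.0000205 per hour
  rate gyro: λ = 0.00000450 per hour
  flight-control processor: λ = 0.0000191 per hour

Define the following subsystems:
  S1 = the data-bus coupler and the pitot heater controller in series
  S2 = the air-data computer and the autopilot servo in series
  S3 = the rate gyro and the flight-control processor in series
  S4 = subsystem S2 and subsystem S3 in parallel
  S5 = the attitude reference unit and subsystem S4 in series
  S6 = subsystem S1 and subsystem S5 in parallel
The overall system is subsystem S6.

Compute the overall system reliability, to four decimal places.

R(data-bus coupler) = exp(−0.00000877 × 10000) = 0.916036
R(pitot heater controller) = exp(−0.0000319 × 10000) = 0.726876
R(attitude reference unit) = exp(−0.0000184 × 10000) = 0.831936
R(air-data computer) = exp(−0.00000222 × 10000) = 0.978045
R(autopilot servo) = exp(−0.0000205 × 10000) = 0.814647
R(rate gyro) = exp(−0.00000450 × 10000) = 0.955997
R(flight-control processor) = exp(−0.0000191 × 10000) = 0.826133
Series (data-bus coupler and pitot heater controller): 0.916036 × 0.726876 = 0.665845
Series (air-data computer and autopilot servo): 0.978045 × 0.814647 = 0.796761
Series (rate gyro and flight-control processor): 0.955997 × 0.826133 = 0.789781
Parallel ([0.796761] and [0.789781]): 1 − (1 − 0.796761)(1 − 0.789781) = 0.957275
Series (attitude reference unit and [0.957275]): 0.831936 × 0.957275 = 0.796392
Parallel ([0.665845] and [0.796392]): 1 − (1 − 0.665845)(1 − 0.796392) = 0.9320

0.9320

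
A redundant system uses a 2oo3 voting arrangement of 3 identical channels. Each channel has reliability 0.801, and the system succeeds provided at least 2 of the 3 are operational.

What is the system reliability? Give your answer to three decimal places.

0.897

R = Σ_{i=2}^{3} C(3,i) p^i (1−p)^{3−i} with p = 0.801
C(3,2)·0.801^2·0.199^1 = 0.38304
C(3,3)·0.801^3·0.199^0 = 0.51392
Sum = 0.897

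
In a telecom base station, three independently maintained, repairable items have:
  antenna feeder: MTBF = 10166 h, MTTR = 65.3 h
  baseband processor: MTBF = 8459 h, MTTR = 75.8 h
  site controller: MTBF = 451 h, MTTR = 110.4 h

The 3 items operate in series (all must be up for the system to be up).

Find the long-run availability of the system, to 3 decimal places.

A(antenna feeder) = MTBF/(MTBF+MTTR) = 10166/(10166+65.3) = 0.993618
A(baseband processor) = MTBF/(MTBF+MTTR) = 8459/(8459+75.8) = 0.991119
A(site controller) = MTBF/(MTBF+MTTR) = 451/(451+110.4) = 0.803349
Series availability: 0.993618 × 0.991119 × 0.803349 = 0.791

0.791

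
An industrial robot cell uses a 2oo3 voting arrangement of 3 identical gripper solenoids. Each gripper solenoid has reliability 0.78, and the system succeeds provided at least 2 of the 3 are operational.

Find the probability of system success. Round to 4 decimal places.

0.8761

R = Σ_{i=2}^{3} C(3,i) p^i (1−p)^{3−i} with p = 0.78
C(3,2)·0.78^2·0.22^1 = 0.401544
C(3,3)·0.78^3·0.22^0 = 0.474552
Sum = 0.8761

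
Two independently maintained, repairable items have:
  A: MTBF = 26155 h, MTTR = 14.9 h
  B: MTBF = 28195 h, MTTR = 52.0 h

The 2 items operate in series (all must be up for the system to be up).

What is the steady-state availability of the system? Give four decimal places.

A(A) = MTBF/(MTBF+MTTR) = 26155/(26155+14.9) = 0.999431
A(B) = MTBF/(MTBF+MTTR) = 28195/(28195+52.0) = 0.998159
Series availability: 0.999431 × 0.998159 = 0.9976

0.9976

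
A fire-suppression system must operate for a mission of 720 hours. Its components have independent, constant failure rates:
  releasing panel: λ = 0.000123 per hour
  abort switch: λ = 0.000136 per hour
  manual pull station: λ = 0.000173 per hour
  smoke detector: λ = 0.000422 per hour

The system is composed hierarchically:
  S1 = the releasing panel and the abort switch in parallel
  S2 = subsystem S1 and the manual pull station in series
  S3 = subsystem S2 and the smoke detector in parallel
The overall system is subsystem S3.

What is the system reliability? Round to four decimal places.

R(releasing panel) = exp(−0.000123 × 720) = 0.915248
R(abort switch) = exp(−0.000136 × 720) = 0.906721
R(manual pull station) = exp(−0.000173 × 720) = 0.882885
R(smoke detector) = exp(−0.000422 × 720) = 0.737979
Parallel (releasing panel and abort switch): 1 − (1 − 0.915248)(1 − 0.906721) = 0.992094
Series ([0.992094] and manual pull station): 0.992094 × 0.882885 = 0.875905
Parallel ([0.875905] and smoke detector): 1 − (1 − 0.875905)(1 − 0.737979) = 0.9675

0.9675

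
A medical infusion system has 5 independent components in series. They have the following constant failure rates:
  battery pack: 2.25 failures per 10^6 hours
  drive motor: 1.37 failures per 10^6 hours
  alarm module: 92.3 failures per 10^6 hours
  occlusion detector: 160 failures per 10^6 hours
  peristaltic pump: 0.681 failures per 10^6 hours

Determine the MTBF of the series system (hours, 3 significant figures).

3900

Series of exponential components: λ_sys = Σ λ_i
λ_sys = 0.00000225 + 0.00000137 + 0.0000923 + 0.000160 + 0.000000681 = 2.5660e-04 /h
MTBF = 1 / λ_sys = 3900 h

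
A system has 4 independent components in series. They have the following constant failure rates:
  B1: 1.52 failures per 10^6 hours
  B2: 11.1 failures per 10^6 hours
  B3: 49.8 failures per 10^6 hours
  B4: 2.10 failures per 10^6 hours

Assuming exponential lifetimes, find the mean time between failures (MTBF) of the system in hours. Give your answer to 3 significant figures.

Series of exponential components: λ_sys = Σ λ_i
λ_sys = 0.00000152 + 0.0000111 + 0.0000498 + 0.00000210 = 6.4520e-05 /h
MTBF = 1 / λ_sys = 15500 h

15500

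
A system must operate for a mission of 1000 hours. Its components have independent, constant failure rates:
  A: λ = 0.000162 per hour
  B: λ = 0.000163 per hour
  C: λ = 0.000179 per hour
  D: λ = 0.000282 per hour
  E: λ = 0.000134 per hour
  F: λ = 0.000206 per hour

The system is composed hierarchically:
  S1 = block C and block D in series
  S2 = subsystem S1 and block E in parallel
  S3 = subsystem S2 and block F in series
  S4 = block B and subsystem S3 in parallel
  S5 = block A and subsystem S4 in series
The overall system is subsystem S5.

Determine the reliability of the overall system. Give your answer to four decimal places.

0.8218

R(A) = exp(−0.000162 × 1000) = 0.850441
R(B) = exp(−0.000163 × 1000) = 0.849591
R(C) = exp(−0.000179 × 1000) = 0.836106
R(D) = exp(−0.000282 × 1000) = 0.754274
R(E) = exp(−0.000134 × 1000) = 0.874590
R(F) = exp(−0.000206 × 1000) = 0.813833
Series (C and D): 0.836106 × 0.754274 = 0.630653
Parallel ([0.630653] and E): 1 − (1 − 0.630653)(1 − 0.874590) = 0.953680
Series ([0.953680] and F): 0.953680 × 0.813833 = 0.776136
Parallel (B and [0.776136]): 1 − (1 − 0.849591)(1 − 0.776136) = 0.966329
Series (A and [0.966329]): 0.850441 × 0.966329 = 0.8218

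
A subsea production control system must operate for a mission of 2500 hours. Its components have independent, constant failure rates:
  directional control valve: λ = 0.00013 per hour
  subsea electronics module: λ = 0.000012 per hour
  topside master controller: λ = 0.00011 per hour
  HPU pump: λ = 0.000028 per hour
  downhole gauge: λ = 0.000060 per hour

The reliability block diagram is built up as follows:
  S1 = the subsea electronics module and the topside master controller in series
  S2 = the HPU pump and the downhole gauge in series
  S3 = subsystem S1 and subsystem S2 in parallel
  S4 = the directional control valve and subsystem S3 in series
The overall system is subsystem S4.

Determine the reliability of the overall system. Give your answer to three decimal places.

0.685

R(directional control valve) = exp(−0.00013 × 2500) = 0.72253
R(subsea electronics module) = exp(−0.000012 × 2500) = 0.97045
R(topside master controller) = exp(−0.00011 × 2500) = 0.75957
R(HPU pump) = exp(−0.000028 × 2500) = 0.93239
R(downhole gauge) = exp(−0.000060 × 2500) = 0.86071
Series (subsea electronics module and topside master controller): 0.97045 × 0.75957 = 0.73712
Series (HPU pump and downhole gauge): 0.93239 × 0.86071 = 0.80252
Parallel ([0.73712] and [0.80252]): 1 − (1 − 0.73712)(1 − 0.80252) = 0.94809
Series (directional control valve and [0.94809]): 0.72253 × 0.94809 = 0.685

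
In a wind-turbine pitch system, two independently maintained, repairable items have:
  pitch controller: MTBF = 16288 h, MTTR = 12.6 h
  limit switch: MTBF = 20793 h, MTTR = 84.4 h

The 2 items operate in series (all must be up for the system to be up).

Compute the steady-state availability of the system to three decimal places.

0.995

A(pitch controller) = MTBF/(MTBF+MTTR) = 16288/(16288+12.6) = 0.999227
A(limit switch) = MTBF/(MTBF+MTTR) = 20793/(20793+84.4) = 0.995957
Series availability: 0.999227 × 0.995957 = 0.995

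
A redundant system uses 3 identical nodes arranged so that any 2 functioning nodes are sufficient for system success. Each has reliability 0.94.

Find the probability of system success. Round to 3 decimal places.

R = Σ_{i=2}^{3} C(3,i) p^i (1−p)^{3−i} with p = 0.94
C(3,2)·0.94^2·0.06^1 = 0.15905
C(3,3)·0.94^3·0.06^0 = 0.83058
Sum = 0.990

0.990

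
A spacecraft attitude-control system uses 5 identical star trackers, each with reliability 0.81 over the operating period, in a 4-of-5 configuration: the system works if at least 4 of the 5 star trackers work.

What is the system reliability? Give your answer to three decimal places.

0.758

R = Σ_{i=4}^{5} C(5,i) p^i (1−p)^{5−i} with p = 0.81
C(5,4)·0.81^4·0.19^1 = 0.40894
C(5,5)·0.81^5·0.19^0 = 0.34868
Sum = 0.758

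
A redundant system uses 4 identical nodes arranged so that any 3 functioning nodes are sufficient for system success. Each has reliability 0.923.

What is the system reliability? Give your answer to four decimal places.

0.9680

R = Σ_{i=3}^{4} C(4,i) p^i (1−p)^{4−i} with p = 0.923
C(4,3)·0.923^3·0.077^1 = 0.242190
C(4,4)·0.923^4·0.077^0 = 0.725783
Sum = 0.9680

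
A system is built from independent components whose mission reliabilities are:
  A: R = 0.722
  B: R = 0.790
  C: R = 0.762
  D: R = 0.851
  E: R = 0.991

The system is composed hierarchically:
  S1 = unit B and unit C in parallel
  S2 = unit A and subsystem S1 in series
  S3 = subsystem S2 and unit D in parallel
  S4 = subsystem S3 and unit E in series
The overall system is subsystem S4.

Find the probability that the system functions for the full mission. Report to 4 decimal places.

0.9446

Parallel (B and C): 1 − (1 − 0.790000)(1 − 0.762000) = 0.950020
Series (A and [0.950020]): 0.722000 × 0.950020 = 0.685914
Parallel ([0.685914] and D): 1 − (1 − 0.685914)(1 − 0.851000) = 0.953201
Series ([0.953201] and E): 0.953201 × 0.991000 = 0.9446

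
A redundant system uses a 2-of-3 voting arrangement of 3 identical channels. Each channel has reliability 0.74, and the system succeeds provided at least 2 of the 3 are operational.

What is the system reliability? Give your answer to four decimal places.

0.8324

R = Σ_{i=2}^{3} C(3,i) p^i (1−p)^{3−i} with p = 0.74
C(3,2)·0.74^2·0.26^1 = 0.427128
C(3,3)·0.74^3·0.26^0 = 0.405224
Sum = 0.8324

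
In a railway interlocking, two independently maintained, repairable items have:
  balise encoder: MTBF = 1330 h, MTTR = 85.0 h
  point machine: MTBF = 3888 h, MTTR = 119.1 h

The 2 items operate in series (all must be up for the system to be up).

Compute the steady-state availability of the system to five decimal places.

0.91199

A(balise encoder) = MTBF/(MTBF+MTTR) = 1330/(1330+85.0) = 0.939929
A(point machine) = MTBF/(MTBF+MTTR) = 3888/(3888+119.1) = 0.970278
Series availability: 0.939929 × 0.970278 = 0.91199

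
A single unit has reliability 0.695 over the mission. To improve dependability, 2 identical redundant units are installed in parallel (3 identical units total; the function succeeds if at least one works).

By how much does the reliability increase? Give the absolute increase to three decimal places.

R_before = 0.695
R_after = 1 − (1 − 0.695)^3 = 0.972
ΔR = 0.972 − 0.695 = 0.277

0.277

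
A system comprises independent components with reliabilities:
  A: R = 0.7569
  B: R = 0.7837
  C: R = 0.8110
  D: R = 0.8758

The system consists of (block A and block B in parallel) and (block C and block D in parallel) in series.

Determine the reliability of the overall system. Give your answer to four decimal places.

Parallel (A and B): 1 − (1 − 0.756900)(1 − 0.783700) = 0.947417
Parallel (C and D): 1 − (1 − 0.811000)(1 − 0.875800) = 0.976526
Series ([0.947417] and [0.976526]): 0.947417 × 0.976526 = 0.9252

0.9252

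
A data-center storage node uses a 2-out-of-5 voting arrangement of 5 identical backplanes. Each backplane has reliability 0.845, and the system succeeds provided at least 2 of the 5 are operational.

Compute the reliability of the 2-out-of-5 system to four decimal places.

R = Σ_{i=2}^{5} C(5,i) p^i (1−p)^{5−i} with p = 0.845
C(5,2)·0.845^2·0.155^3 = 0.026589
C(5,3)·0.845^3·0.155^2 = 0.144955
C(5,4)·0.845^4·0.155^1 = 0.395120
C(5,5)·0.845^5·0.155^0 = 0.430808
Sum = 0.9975

0.9975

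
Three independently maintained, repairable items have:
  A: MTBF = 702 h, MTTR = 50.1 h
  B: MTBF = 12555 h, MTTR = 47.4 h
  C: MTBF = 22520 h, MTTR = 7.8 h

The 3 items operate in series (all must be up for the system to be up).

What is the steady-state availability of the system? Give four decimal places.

A(A) = MTBF/(MTBF+MTTR) = 702/(702+50.1) = 0.933387
A(B) = MTBF/(MTBF+MTTR) = 12555/(12555+47.4) = 0.996239
A(C) = MTBF/(MTBF+MTTR) = 22520/(22520+7.8) = 0.999654
Series availability: 0.933387 × 0.996239 × 0.999654 = 0.9296

0.9296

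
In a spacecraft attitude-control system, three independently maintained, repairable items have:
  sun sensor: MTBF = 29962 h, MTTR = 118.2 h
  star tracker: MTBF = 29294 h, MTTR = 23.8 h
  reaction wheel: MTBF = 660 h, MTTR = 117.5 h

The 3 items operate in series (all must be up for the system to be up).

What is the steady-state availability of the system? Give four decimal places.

A(sun sensor) = MTBF/(MTBF+MTTR) = 29962/(29962+118.2) = 0.996071
A(star tracker) = MTBF/(MTBF+MTTR) = 29294/(29294+23.8) = 0.999188
A(reaction wheel) = MTBF/(MTBF+MTTR) = 660/(660+117.5) = 0.848875
Series availability: 0.996071 × 0.999188 × 0.848875 = 0.8449

0.8449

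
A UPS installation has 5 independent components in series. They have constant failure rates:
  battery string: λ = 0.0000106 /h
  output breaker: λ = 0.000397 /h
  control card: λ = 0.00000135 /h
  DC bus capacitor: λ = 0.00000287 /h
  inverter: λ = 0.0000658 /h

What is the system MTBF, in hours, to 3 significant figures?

2090

Series of exponential components: λ_sys = Σ λ_i
λ_sys = 0.0000106 + 0.000397 + 0.00000135 + 0.00000287 + 0.0000658 = 4.7762e-04 /h
MTBF = 1 / λ_sys = 2090 h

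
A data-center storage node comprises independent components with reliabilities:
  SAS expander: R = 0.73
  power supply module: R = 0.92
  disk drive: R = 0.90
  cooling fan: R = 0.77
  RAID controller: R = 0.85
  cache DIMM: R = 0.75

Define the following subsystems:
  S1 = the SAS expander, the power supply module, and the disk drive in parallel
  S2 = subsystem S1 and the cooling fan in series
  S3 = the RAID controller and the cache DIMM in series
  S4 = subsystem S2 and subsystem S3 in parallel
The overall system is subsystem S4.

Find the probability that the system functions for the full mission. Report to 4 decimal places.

Parallel (SAS expander, power supply module, and disk drive): 1 − (1 − 0.730000)(1 − 0.920000)(1 − 0.900000) = 0.997840
Series ([0.997840] and cooling fan): 0.997840 × 0.770000 = 0.768337
Series (RAID controller and cache DIMM): 0.850000 × 0.750000 = 0.637500
Parallel ([0.768337] and [0.637500]): 1 − (1 − 0.768337)(1 − 0.637500) = 0.9160

0.9160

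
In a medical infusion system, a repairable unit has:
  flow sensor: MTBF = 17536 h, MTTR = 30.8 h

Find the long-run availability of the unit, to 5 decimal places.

0.99825

A(flow sensor) = MTBF/(MTBF+MTTR) = 17536/(17536+30.8) = 0.99825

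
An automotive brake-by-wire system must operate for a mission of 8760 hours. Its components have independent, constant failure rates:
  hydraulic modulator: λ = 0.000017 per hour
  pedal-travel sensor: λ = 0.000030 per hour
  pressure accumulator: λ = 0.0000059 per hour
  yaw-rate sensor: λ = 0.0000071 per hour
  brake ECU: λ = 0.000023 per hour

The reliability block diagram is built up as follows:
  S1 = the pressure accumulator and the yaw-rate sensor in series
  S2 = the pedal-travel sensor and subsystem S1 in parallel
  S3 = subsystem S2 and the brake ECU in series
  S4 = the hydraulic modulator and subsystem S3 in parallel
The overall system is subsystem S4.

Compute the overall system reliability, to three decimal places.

R(hydraulic modulator) = exp(−0.000017 × 8760) = 0.86164
R(pedal-travel sensor) = exp(−0.000030 × 8760) = 0.76890
R(pressure accumulator) = exp(−0.0000059 × 8760) = 0.94963
R(yaw-rate sensor) = exp(−0.0000071 × 8760) = 0.93970
R(brake ECU) = exp(−0.000023 × 8760) = 0.81752
Series (pressure accumulator and yaw-rate sensor): 0.94963 × 0.93970 = 0.89237
Parallel (pedal-travel sensor and [0.89237]): 1 − (1 − 0.76890)(1 − 0.89237) = 0.97513
Series ([0.97513] and brake ECU): 0.97513 × 0.81752 = 0.79719
Parallel (hydraulic modulator and [0.79719]): 1 − (1 − 0.86164)(1 − 0.79719) = 0.972

0.972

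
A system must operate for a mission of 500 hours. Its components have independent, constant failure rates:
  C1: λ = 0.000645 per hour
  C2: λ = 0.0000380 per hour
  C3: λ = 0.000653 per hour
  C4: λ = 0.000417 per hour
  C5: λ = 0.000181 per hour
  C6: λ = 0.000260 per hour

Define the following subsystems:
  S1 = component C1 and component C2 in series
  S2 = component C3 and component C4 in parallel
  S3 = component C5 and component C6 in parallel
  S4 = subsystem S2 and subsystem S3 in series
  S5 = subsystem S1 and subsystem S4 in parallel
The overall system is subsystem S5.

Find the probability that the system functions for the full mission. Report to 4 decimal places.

0.9819

R(C1) = exp(−0.000645 × 500) = 0.724336
R(C2) = exp(−0.0000380 × 500) = 0.981179
R(C3) = exp(−0.000653 × 500) = 0.721444
R(C4) = exp(−0.000417 × 500) = 0.811801
R(C5) = exp(−0.000181 × 500) = 0.913474
R(C6) = exp(−0.000260 × 500) = 0.878095
Series (C1 and C2): 0.724336 × 0.981179 = 0.710703
Parallel (C3 and C4): 1 − (1 − 0.721444)(1 − 0.811801) = 0.947576
Parallel (C5 and C6): 1 − (1 − 0.913474)(1 − 0.878095) = 0.989452
Series ([0.947576] and [0.989452]): 0.947576 × 0.989452 = 0.937581
Parallel ([0.710703] and [0.937581]): 1 − (1 − 0.710703)(1 − 0.937581) = 0.9819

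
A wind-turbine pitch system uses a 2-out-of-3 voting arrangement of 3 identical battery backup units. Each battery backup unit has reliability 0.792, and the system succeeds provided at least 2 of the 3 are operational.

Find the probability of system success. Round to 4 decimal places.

0.8882

R = Σ_{i=2}^{3} C(3,i) p^i (1−p)^{3−i} with p = 0.792
C(3,2)·0.792^2·0.208^1 = 0.391413
C(3,3)·0.792^3·0.208^0 = 0.496793
Sum = 0.8882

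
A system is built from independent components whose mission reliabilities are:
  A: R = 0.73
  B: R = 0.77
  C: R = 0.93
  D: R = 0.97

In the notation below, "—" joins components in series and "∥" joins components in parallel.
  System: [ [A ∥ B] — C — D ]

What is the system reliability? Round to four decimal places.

Parallel (A and B): 1 − (1 − 0.730000)(1 − 0.770000) = 0.937900
Series ([0.937900], C, and D): 0.937900 × 0.930000 × 0.970000 = 0.8461

0.8461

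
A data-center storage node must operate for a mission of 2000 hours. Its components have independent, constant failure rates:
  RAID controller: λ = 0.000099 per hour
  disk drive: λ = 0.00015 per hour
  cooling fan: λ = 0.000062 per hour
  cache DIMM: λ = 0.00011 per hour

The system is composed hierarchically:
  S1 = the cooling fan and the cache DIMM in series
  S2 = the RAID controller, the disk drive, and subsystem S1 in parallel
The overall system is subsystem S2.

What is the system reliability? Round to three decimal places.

R(RAID controller) = exp(−0.000099 × 2000) = 0.82037
R(disk drive) = exp(−0.00015 × 2000) = 0.74082
R(cooling fan) = exp(−0.000062 × 2000) = 0.88338
R(cache DIMM) = exp(−0.00011 × 2000) = 0.80252
Series (cooling fan and cache DIMM): 0.88338 × 0.80252 = 0.70893
Parallel (RAID controller, disk drive, and [0.70893]): 1 − (1 − 0.82037)(1 − 0.74082)(1 − 0.70893) = 0.986

0.986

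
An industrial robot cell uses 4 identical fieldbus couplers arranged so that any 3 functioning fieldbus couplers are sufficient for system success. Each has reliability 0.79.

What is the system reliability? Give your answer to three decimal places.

0.804

R = Σ_{i=3}^{4} C(4,i) p^i (1−p)^{4−i} with p = 0.79
C(4,3)·0.79^3·0.21^1 = 0.41415
C(4,4)·0.79^4·0.21^0 = 0.38950
Sum = 0.804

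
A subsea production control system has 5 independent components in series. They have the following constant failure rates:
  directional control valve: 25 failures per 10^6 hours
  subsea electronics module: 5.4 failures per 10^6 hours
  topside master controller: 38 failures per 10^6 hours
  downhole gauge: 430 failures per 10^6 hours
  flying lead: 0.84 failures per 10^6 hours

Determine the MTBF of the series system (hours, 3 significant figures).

2000

Series of exponential components: λ_sys = Σ λ_i
λ_sys = 0.000025 + 0.0000054 + 0.000038 + 0.00043 + 0.00000084 = 4.9924e-04 /h
MTBF = 1 / λ_sys = 2000 h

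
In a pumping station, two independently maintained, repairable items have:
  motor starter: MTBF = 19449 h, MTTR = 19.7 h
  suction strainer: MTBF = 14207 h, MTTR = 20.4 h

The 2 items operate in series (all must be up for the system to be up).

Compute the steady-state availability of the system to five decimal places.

A(motor starter) = MTBF/(MTBF+MTTR) = 19449/(19449+19.7) = 0.998988
A(suction strainer) = MTBF/(MTBF+MTTR) = 14207/(14207+20.4) = 0.998566
Series availability: 0.998988 × 0.998566 = 0.99756

0.99756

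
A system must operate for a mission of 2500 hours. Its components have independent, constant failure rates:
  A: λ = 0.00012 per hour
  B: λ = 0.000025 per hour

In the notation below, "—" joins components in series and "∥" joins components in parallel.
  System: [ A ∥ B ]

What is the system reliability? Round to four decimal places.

0.9843

R(A) = exp(−0.00012 × 2500) = 0.740818
R(B) = exp(−0.000025 × 2500) = 0.939413
Parallel (A and B): 1 − (1 − 0.740818)(1 − 0.939413) = 0.9843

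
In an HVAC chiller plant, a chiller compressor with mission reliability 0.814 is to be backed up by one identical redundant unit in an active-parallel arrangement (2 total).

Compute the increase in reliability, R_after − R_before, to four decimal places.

0.1514

R_before = 0.814
R_after = 1 − (1 − 0.814)^2 = 0.9654
ΔR = 0.9654 − 0.814 = 0.1514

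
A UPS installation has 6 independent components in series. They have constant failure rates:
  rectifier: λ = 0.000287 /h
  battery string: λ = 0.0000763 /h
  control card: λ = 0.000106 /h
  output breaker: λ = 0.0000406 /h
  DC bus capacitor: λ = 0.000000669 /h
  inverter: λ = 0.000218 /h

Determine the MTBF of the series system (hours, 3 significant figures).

Series of exponential components: λ_sys = Σ λ_i
λ_sys = 0.000287 + 0.0000763 + 0.000106 + 0.0000406 + 0.000000669 + 0.000218 = 7.2857e-04 /h
MTBF = 1 / λ_sys = 1370 h

1370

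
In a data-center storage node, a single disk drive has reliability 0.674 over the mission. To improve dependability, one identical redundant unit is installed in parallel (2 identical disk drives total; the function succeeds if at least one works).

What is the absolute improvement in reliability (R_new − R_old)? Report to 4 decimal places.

R_before = 0.674
R_after = 1 − (1 − 0.674)^2 = 0.8937
ΔR = 0.8937 − 0.674 = 0.2197

0.2197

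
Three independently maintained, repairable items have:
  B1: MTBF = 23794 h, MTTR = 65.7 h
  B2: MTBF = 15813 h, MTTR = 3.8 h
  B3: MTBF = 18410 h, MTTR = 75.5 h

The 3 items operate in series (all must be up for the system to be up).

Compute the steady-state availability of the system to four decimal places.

0.9929

A(B1) = MTBF/(MTBF+MTTR) = 23794/(23794+65.7) = 0.997246
A(B2) = MTBF/(MTBF+MTTR) = 15813/(15813+3.8) = 0.999760
A(B3) = MTBF/(MTBF+MTTR) = 18410/(18410+75.5) = 0.995916
Series availability: 0.997246 × 0.999760 × 0.995916 = 0.9929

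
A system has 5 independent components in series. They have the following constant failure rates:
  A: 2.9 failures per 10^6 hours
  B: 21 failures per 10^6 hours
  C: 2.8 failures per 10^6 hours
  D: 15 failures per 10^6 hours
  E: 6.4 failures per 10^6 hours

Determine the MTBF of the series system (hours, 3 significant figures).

Series of exponential components: λ_sys = Σ λ_i
λ_sys = 0.0000029 + 0.000021 + 0.0000028 + 0.000015 + 0.0000064 = 4.8100e-05 /h
MTBF = 1 / λ_sys = 20800 h

20800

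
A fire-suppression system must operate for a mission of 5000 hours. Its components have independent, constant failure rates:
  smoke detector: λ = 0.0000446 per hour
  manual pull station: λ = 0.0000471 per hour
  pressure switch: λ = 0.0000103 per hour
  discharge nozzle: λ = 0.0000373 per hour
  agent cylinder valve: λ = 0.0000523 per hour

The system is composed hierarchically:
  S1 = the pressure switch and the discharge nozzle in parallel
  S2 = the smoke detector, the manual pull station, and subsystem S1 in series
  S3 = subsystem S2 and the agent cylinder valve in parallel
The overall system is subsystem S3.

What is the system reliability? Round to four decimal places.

0.9141

R(smoke detector) = exp(−0.0000446 × 5000) = 0.800115
R(manual pull station) = exp(−0.0000471 × 5000) = 0.790176
R(pressure switch) = exp(−0.0000103 × 5000) = 0.949804
R(discharge nozzle) = exp(−0.0000373 × 5000) = 0.829859
R(agent cylinder valve) = exp(−0.0000523 × 5000) = 0.769896
Parallel (pressure switch and discharge nozzle): 1 − (1 − 0.949804)(1 − 0.829859) = 0.991460
Series (smoke detector, manual pull station, and [0.991460]): 0.800115 × 0.790176 × 0.991460 = 0.626832
Parallel ([0.626832] and agent cylinder valve): 1 − (1 − 0.626832)(1 − 0.769896) = 0.9141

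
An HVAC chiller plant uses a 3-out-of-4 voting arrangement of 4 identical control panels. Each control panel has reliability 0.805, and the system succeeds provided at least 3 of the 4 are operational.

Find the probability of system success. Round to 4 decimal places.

0.8268

R = Σ_{i=3}^{4} C(4,i) p^i (1−p)^{4−i} with p = 0.805
C(4,3)·0.805^3·0.195^1 = 0.406895
C(4,4)·0.805^4·0.195^0 = 0.419936
Sum = 0.8268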